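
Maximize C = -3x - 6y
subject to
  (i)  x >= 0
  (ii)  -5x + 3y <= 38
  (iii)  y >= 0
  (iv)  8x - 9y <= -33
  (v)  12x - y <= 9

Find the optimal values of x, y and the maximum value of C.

Vertices and C = -3x - 6y:
  (0, 38/3) → C = -76
  (0, 11/3) → C = -22
  (65/31, 501/31) → C = -3201/31
  (57/50, 117/25) → C = -63/2

The optimum lies where x = 0 and 8x - 9y = -33.
Solving simultaneously gives x = 0, y = 11/3.

x = 0, y = 11/3, maximum C = -22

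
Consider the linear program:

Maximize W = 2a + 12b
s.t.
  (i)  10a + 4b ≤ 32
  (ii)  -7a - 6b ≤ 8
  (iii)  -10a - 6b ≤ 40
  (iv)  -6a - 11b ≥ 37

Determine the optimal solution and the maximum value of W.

a = 134/41, b = -211/41, maximum W = -2264/41

Extreme points and W = 2a + 12b:
  (7, -19/2) → W = -100
  (250/43, -281/43) → W = -2872/43
  (134/41, -211/41) → W = -2264/41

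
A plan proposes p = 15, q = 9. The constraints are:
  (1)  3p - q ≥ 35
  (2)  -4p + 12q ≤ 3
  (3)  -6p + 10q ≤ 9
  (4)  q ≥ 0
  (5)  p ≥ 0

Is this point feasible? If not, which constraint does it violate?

not feasible — violates (2)

Constraint (2): -4p + 12q = 48, which is not ≤ 3. All other constraints are satisfied.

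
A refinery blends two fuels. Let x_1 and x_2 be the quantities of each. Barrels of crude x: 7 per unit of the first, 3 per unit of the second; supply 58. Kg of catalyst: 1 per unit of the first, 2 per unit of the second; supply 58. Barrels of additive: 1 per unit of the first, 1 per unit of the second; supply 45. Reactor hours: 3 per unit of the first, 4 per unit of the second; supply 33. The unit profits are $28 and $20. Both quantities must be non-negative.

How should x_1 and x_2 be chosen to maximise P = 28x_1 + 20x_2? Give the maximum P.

Feasible corners and P = 28x_1 + 20x_2:
  (0, 0) → P = 0
  (0, 33/4) → P = 165
  (58/7, 0) → P = 232
  (7, 3) → P = 256

The optimum lies where 7x_1 + 3x_2 = 58 and 3x_1 + 4x_2 = 33.
Solving simultaneously gives x_1 = 7, x_2 = 3.

x_1 = 7, x_2 = 3, maximum P = 256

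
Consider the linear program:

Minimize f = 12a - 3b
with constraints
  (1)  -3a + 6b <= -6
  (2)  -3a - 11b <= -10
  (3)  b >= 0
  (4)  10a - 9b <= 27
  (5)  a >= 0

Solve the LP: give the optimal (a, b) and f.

The binding constraints are -3a + 6b = -6 and -3a - 11b = -10.
Solving simultaneously gives a = 42/17, b = 4/17.

a = 42/17, b = 4/17, minimum f = 492/17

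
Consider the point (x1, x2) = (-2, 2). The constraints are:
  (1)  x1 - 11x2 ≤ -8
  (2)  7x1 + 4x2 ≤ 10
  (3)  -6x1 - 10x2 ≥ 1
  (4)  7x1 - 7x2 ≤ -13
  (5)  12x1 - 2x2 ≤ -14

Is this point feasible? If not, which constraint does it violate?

Constraint (3): -6x1 - 10x2 = -8, which is not ≥ 1. All other constraints are satisfied.

not feasible — violates (3)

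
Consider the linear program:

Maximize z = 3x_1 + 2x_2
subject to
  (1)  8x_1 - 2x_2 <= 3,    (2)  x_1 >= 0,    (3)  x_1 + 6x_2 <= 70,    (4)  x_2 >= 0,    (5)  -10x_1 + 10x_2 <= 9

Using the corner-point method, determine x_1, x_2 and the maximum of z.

x_1 = 4/5, x_2 = 17/10, maximum z = 29/5

Corner points and z = 3x_1 + 2x_2:
  (3/8, 0) → z = 9/8
  (4/5, 17/10) → z = 29/5
  (0, 0) → z = 0
  (0, 9/10) → z = 9/5

The optimum lies where 8x_1 - 2x_2 = 3 and -10x_1 + 10x_2 = 9.
Solving simultaneously gives x_1 = 4/5, x_2 = 17/10.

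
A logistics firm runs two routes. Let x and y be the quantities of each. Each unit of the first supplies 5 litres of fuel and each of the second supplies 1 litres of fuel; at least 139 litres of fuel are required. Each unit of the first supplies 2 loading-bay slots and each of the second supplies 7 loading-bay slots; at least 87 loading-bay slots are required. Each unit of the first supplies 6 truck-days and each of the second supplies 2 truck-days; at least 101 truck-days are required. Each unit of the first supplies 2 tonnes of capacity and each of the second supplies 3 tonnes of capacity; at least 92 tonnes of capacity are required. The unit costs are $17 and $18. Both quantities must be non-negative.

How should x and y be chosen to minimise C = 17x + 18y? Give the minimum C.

x = 25, y = 14, minimum C = 677

Feasible corners and C = 17x + 18y:
  (0, 139) → C = 2502
  (46, 0) → C = 782
  (25, 14) → C = 677
The feasible region is unbounded (it extends along (0, 1), (1, 0)), but C strictly increases along every unbounded feasible direction, so there is no improving ray and the minimum is attained at a vertex.

At the optimal vertex, 5x + y = 139 and 2x + 3y = 92.
Solving simultaneously gives x = 25, y = 14.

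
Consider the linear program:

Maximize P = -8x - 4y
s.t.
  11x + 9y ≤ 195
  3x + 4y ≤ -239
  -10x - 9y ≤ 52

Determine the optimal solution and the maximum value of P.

x = 1943/13, y = -2234/13, maximum P = -6608/13

The binding constraints are 3x + 4y = -239 and -10x - 9y = 52.
Solving simultaneously gives x = 1943/13, y = -2234/13.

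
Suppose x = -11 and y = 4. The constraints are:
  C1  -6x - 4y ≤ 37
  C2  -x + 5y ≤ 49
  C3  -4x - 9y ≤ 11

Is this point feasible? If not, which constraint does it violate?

not feasible — violates C1

Constraint C1: -6x - 4y = 50, which is not ≤ 37. All other constraints are satisfied.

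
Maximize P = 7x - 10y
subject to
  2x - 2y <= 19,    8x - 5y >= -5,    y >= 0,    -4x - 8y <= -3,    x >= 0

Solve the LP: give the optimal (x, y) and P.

Vertices and P = 7x - 10y:
  (19/2, 0) → P = 133/2
  (0, 1) → P = -10
  (3/4, 0) → P = 21/4
  (0, 3/8) → P = -15/4
The feasible region is unbounded (it extends along (5, 8), (1, 1)), but P strictly decreases along every unbounded feasible direction, so there is no improving ray and the maximum is attained at a vertex.

The binding constraints are 2x - 2y = 19 and y = 0.
Solving simultaneously gives x = 19/2, y = 0.

x = 19/2, y = 0, maximum P = 133/2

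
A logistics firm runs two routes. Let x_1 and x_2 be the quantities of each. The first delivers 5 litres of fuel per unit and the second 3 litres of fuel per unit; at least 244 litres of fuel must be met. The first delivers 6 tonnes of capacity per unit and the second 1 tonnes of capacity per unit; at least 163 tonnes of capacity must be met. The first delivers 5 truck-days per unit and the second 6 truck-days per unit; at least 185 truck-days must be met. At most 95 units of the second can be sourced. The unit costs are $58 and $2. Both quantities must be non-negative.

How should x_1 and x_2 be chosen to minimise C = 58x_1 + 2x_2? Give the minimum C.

Extreme points and C = 58x_1 + 2x_2:
  (244/5, 0) → C = 14152/5
  (245/13, 649/13) → C = 15508/13
  (34/3, 95) → C = 2542/3
The feasible region is unbounded (it extends along (1, 0)), but C strictly increases along every unbounded feasible direction, so there is no improving ray and the minimum is attained at a vertex.

x_1 = 34/3, x_2 = 95, minimum C = 2542/3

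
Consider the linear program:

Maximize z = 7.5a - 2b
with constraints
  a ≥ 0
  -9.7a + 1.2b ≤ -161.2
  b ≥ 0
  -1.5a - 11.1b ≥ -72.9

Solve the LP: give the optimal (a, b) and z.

a = 48.6, b = 0, maximum z = 364.5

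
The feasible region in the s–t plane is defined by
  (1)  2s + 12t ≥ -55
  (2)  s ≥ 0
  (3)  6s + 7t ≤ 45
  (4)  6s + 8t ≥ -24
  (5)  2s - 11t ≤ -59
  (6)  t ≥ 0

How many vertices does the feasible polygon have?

3

The feasible vertices (each the meet of two boundaries and inside every other half-plane) are:
  (0, 45/7)
  (0, 59/11)
  (41/40, 111/20)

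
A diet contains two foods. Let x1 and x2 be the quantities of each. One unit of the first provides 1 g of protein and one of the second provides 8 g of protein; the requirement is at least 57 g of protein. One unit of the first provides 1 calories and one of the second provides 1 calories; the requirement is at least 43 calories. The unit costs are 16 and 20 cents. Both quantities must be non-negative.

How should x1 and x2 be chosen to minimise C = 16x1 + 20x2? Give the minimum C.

x1 = 41, x2 = 2, minimum C = 696

Feasible corners and C = 16x1 + 20x2:
  (0, 43) → C = 860
  (57, 0) → C = 912
  (41, 2) → C = 696
The feasible region is unbounded (it extends along (0, 1), (1, 0)), but C strictly increases along every unbounded feasible direction, so there is no improving ray and the minimum is attained at a vertex.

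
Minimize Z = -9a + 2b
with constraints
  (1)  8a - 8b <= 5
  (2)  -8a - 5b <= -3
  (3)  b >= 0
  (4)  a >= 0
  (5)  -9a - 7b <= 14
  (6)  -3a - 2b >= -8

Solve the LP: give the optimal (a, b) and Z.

a = 37/20, b = 49/40, minimum Z = -71/5

Vertices and Z = -9a + 2b:
  (5/8, 0) → Z = -45/8
  (37/20, 49/40) → Z = -71/5
  (3/8, 0) → Z = -27/8
  (0, 3/5) → Z = 6/5
  (0, 4) → Z = 8

At the optimal vertex, 8a - 8b = 5 and -3a - 2b = -8.
Solving simultaneously gives a = 37/20, b = 49/40.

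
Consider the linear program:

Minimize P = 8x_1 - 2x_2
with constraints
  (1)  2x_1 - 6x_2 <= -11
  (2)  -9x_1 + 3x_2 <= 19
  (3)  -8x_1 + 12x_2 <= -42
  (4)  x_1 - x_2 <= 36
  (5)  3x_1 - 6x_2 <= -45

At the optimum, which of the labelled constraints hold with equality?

(3) and (5)

Vertices and P = 8x_1 - 2x_2:
  (195/2, 123/2) → P = 657
  (66, 81/2) → P = 447
  (87, 51) → P = 594

The minimum is at (66, 81/2). Substituting into each constraint, equality holds for (3) and (5); the remaining constraints have slack.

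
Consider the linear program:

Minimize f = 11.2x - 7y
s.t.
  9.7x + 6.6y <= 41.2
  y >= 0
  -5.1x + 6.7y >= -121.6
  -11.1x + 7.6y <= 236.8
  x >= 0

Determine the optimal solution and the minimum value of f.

x = 0, y = 206/33, minimum f = -1442/33

Extreme points and f = 11.2x - 7y:
  (412/97, 0) → f = 23072/485
  (0, 206/33) → f = -1442/33
  (0, 0) → f = 0

At the optimal vertex, 9.7x + 6.6y = 41.2 and x = 0.
Solving simultaneously gives x = 0, y = 206/33.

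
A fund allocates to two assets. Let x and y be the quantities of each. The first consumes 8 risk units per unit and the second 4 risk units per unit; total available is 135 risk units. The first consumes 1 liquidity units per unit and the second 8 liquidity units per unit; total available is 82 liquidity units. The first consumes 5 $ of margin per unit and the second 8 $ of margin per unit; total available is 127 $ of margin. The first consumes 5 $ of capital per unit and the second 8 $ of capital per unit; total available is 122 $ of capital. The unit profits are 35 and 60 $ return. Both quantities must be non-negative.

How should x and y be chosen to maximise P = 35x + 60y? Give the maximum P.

x = 10, y = 9, maximum P = 890

Feasible corners and P = 35x + 60y:
  (0, 0) → P = 0
  (0, 41/4) → P = 615
  (135/8, 0) → P = 4725/8
  (148/11, 301/44) → P = 9695/11
  (10, 9) → P = 890

The binding constraints are x + 8y = 82 and 5x + 8y = 122.
Solving simultaneously gives x = 10, y = 9.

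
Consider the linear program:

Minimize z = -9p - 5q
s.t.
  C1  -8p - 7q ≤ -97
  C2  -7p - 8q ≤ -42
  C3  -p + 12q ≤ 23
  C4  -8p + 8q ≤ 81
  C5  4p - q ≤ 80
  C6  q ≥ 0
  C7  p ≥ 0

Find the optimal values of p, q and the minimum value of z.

p = 983/47, q = 172/47, minimum z = -9707/47

Vertices and z = -9p - 5q:
  (1003/103, 281/103) → z = -10432/103
  (97/8, 0) → z = -873/8
  (983/47, 172/47) → z = -9707/47
  (20, 0) → z = -180

The binding constraints are -p + 12q = 23 and 4p - q = 80.
Solving simultaneously gives p = 983/47, q = 172/47.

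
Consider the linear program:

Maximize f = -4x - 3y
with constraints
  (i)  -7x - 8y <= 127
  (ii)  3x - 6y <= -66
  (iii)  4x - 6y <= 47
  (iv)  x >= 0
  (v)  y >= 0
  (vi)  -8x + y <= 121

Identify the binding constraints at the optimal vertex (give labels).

(ii) and (iv)

Vertices and f = -4x - 3y:
  (113, 135/2) → f = -1309/2
  (0, 11) → f = -33
  (0, 121) → f = -363
The feasible region is unbounded (it extends along (1, 8), (3, 2)), but f strictly decreases along every unbounded feasible direction, so there is no improving ray and the maximum is attained at a vertex.

The maximum is at (0, 11). Substituting into each constraint, equality holds for (ii) and (iv); the remaining constraints have slack.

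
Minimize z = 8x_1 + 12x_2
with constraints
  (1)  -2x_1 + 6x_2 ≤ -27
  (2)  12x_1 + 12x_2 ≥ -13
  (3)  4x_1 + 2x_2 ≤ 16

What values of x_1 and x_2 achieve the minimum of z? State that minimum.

Vertices and z = 8x_1 + 12x_2:
  (41/16, -175/48) → z = -93/4
  (75/14, -19/7) → z = 72/7
  (109/12, -61/6) → z = -148/3

x_1 = 109/12, x_2 = -61/6, minimum z = -148/3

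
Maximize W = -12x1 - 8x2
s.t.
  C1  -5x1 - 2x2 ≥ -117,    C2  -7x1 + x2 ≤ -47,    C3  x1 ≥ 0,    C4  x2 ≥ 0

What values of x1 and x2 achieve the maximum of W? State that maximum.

x1 = 47/7, x2 = 0, maximum W = -564/7

The optimum lies where -7x1 + x2 = -47 and x2 = 0.
Solving simultaneously gives x1 = 47/7, x2 = 0.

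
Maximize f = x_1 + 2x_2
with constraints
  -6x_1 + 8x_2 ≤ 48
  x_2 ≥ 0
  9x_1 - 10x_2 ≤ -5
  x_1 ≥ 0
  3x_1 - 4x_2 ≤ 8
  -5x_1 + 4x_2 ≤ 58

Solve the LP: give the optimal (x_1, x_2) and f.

x_1 = 110/3, x_2 = 67/2, maximum f = 311/3

Feasible corners and f = x_1 + 2x_2:
  (110/3, 67/2) → f = 311/3
  (0, 6) → f = 12
  (0, 1/2) → f = 1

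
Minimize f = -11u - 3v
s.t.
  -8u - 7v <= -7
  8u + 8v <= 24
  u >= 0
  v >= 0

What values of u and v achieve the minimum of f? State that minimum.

Corner points and f = -11u - 3v:
  (0, 1) → f = -3
  (7/8, 0) → f = -77/8
  (0, 3) → f = -9
  (3, 0) → f = -33

At the optimal vertex, 8u + 8v = 24 and v = 0.
Solving simultaneously gives u = 3, v = 0.

u = 3, v = 0, minimum f = -33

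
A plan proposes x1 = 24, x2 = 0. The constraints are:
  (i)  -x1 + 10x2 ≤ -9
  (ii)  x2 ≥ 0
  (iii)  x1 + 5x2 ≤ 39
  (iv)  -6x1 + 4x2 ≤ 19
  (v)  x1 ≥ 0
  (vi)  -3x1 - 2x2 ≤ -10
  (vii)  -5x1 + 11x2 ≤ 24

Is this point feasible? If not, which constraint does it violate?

feasible

(i): -24 ≤ -9 ✓
(ii): 0 ≥ 0 ✓
(iii): 24 ≤ 39 ✓
(iv): -144 ≤ 19 ✓
(v): 24 ≥ 0 ✓
(vi): -72 ≤ -10 ✓
(vii): -120 ≤ 24 ✓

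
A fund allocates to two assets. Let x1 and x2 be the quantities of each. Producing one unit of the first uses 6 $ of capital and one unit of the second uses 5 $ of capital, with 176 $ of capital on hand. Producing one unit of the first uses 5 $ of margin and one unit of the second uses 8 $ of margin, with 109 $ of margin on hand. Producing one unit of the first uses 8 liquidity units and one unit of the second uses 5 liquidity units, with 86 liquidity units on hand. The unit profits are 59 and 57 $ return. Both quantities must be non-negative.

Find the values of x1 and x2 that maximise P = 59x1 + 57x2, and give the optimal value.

x1 = 11/3, x2 = 34/3, maximum P = 2587/3

Extreme points and P = 59x1 + 57x2:
  (0, 0) → P = 0
  (0, 109/8) → P = 6213/8
  (43/4, 0) → P = 2537/4
  (11/3, 34/3) → P = 2587/3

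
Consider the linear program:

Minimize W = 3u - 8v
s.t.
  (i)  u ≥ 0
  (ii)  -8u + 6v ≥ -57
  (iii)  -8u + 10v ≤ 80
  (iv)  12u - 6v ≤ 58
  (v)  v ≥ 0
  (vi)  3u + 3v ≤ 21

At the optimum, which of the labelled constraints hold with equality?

(i) and (vi)

Corner points and W = 3u - 8v:
  (0, 0) → W = 0
  (0, 7) → W = -56
  (29/6, 0) → W = 29/2
  (50/9, 13/9) → W = 46/9

The minimum is at (0, 7). Substituting into each constraint, equality holds for (i) and (vi); the remaining constraints have slack.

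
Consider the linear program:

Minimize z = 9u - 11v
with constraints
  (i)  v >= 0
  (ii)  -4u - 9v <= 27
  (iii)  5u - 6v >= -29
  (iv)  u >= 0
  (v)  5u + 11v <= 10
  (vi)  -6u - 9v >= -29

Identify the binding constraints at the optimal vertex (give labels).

Feasible corners and z = 9u - 11v:
  (0, 0) → z = 0
  (2, 0) → z = 18
  (0, 10/11) → z = -10

The minimum is at (0, 10/11). Substituting into each constraint, equality holds for (iv) and (v); the remaining constraints have slack.

(iv) and (v)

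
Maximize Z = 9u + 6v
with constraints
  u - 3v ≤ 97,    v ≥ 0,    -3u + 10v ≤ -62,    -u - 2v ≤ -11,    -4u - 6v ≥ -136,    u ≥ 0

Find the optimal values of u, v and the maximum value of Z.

The binding constraints are v = 0 and -4u - 6v = -136.
Solving simultaneously gives u = 34, v = 0.

u = 34, v = 0, maximum Z = 306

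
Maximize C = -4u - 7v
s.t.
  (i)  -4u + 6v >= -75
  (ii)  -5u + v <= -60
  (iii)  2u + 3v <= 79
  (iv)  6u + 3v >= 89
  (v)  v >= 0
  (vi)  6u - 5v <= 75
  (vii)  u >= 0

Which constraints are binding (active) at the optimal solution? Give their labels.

Corner points and C = -4u - 7v:
  (259/17, 275/17) → C = -2961/17
  (269/21, 85/21) → C = -557/7
  (155/7, 81/7) → C = -1187/7
  (335/24, 7/4) → C = -817/12

The maximum is at (335/24, 7/4). Substituting into each constraint, equality holds for (iv) and (vi); the remaining constraints have slack.

(iv) and (vi)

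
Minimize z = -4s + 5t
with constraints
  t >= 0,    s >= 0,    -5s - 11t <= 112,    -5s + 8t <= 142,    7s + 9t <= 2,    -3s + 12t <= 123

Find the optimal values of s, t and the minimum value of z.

s = 2/7, t = 0, minimum z = -8/7

Vertices and z = -4s + 5t:
  (0, 0) → z = 0
  (2/7, 0) → z = -8/7
  (0, 2/9) → z = 10/9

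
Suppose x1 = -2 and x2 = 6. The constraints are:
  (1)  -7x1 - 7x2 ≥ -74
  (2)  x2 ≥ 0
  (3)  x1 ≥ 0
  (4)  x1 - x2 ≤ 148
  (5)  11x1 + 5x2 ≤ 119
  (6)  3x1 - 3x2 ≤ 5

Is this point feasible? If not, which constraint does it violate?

not feasible — violates (3)

Constraint (3): x1 = -2, which is not ≥ 0. All other constraints are satisfied.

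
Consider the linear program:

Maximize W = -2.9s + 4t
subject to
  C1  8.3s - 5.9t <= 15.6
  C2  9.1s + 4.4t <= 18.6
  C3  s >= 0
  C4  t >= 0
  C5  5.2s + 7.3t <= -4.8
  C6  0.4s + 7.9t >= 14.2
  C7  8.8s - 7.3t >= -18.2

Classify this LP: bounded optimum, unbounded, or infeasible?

infeasible

The boundaries 9.1s + 4.4t = 18.6 and 0.4s + 7.9t = 14.2 meet at (8446/7013, 12178/7013), but that point violates 5.2s + 7.3t ≤ -4.8. Every candidate vertex is excluded by some other constraint, so the feasible region is empty.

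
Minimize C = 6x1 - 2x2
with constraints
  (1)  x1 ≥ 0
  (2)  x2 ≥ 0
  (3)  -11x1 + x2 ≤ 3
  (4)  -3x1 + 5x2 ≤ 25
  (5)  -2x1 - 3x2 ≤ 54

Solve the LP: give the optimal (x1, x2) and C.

Corner points and C = 6x1 - 2x2:
  (0, 0) → C = 0
  (0, 3) → C = -6
  (5/26, 133/26) → C = -118/13
The feasible region is unbounded (it extends along (5, 3), (1, 0)), but C strictly increases along every unbounded feasible direction, so there is no improving ray and the minimum is attained at a vertex.

The optimum lies where -11x1 + x2 = 3 and -3x1 + 5x2 = 25.
Solving simultaneously gives x1 = 5/26, x2 = 133/26.

x1 = 5/26, x2 = 133/26, minimum C = -118/13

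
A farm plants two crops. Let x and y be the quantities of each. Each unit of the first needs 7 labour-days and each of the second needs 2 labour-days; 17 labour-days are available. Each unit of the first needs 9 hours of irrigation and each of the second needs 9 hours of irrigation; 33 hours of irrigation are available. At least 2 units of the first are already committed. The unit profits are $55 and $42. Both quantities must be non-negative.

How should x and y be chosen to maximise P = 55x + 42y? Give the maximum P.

Vertices and P = 55x + 42y:
  (17/7, 0) → P = 935/7
  (2, 0) → P = 110
  (2, 3/2) → P = 173

x = 2, y = 3/2, maximum P = 173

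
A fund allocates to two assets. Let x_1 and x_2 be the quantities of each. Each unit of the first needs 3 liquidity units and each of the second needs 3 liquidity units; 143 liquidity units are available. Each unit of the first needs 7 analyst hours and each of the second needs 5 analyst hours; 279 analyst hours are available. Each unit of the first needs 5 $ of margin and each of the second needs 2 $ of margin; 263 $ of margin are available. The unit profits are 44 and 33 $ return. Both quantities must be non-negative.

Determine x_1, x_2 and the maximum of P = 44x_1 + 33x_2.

x_1 = 61/3, x_2 = 82/3, maximum P = 5390/3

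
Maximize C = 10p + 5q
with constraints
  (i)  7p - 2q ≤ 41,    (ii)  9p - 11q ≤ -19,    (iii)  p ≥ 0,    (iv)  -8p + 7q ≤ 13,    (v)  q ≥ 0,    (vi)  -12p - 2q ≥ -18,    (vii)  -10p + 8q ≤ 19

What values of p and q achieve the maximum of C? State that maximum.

Extreme points and C = 10p + 5q:
  (0, 19/11) → C = 95/11
  (16/15, 13/5) → C = 71/3
  (0, 13/7) → C = 65/7
  (1, 3) → C = 25

At the optimal vertex, -8p + 7q = 13 and -12p - 2q = -18.
Solving simultaneously gives p = 1, q = 3.

p = 1, q = 3, maximum C = 25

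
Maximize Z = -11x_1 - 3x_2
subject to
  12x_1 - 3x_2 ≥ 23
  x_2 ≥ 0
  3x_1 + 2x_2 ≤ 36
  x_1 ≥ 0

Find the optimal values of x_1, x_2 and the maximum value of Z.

Extreme points and Z = -11x_1 - 3x_2:
  (23/12, 0) → Z = -253/12
  (14/3, 11) → Z = -253/3
  (12, 0) → Z = -132

The binding constraints are 12x_1 - 3x_2 = 23 and x_2 = 0.
Solving simultaneously gives x_1 = 23/12, x_2 = 0.

x_1 = 23/12, x_2 = 0, maximum Z = -253/12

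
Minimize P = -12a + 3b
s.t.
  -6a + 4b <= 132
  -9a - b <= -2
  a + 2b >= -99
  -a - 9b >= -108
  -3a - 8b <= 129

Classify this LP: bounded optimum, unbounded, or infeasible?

unbounded

From the feasible point (-9/8, 97/8), moving in the direction (8, -3) keeps every constraint satisfied while P decreases without bound.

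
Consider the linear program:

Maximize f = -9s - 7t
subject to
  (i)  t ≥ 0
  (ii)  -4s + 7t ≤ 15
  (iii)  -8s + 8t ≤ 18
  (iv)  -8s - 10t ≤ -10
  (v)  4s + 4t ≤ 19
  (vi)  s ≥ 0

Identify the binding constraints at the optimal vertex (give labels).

(iv) and (vi)

Feasible corners and f = -9s - 7t:
  (5/4, 0) → f = -45/4
  (19/4, 0) → f = -171/4
  (73/44, 34/11) → f = -1609/44
  (0, 15/7) → f = -15
  (0, 1) → f = -7

The maximum is at (0, 1). Substituting into each constraint, equality holds for (iv) and (vi); the remaining constraints have slack.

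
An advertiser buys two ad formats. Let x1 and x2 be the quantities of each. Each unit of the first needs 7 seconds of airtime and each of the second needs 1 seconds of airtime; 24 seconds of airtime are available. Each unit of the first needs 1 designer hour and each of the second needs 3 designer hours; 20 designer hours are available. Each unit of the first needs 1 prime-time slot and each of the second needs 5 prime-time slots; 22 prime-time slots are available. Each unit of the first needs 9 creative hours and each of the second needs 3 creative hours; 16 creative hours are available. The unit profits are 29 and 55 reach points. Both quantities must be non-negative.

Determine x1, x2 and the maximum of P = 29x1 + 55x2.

x1 = 1/3, x2 = 13/3, maximum P = 248

Vertices and P = 29x1 + 55x2:
  (0, 0) → P = 0
  (0, 22/5) → P = 242
  (16/9, 0) → P = 464/9
  (1/3, 13/3) → P = 248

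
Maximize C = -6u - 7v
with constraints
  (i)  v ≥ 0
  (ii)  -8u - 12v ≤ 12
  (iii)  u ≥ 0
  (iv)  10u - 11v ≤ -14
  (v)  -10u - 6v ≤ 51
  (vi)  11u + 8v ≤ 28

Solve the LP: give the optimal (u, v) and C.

u = 0, v = 14/11, maximum C = -98/11

At the optimal vertex, u = 0 and 10u - 11v = -14.
Solving simultaneously gives u = 0, v = 14/11.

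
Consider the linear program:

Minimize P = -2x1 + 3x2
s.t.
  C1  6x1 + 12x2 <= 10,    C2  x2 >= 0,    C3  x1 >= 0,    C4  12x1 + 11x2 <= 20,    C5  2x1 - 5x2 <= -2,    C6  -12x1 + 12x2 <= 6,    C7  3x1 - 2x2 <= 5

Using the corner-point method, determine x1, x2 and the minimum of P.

x1 = 13/27, x2 = 16/27, minimum P = 22/27

Vertices and P = -2x1 + 3x2:
  (13/27, 16/27) → P = 22/27
  (2/9, 13/18) → P = 31/18
  (0, 2/5) → P = 6/5
  (0, 1/2) → P = 3/2

The optimum lies where 6x1 + 12x2 = 10 and 2x1 - 5x2 = -2.
Solving simultaneously gives x1 = 13/27, x2 = 16/27.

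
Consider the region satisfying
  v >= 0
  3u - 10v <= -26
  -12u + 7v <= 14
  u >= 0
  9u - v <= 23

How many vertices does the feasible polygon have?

3

Intersecting each pair of boundary lines and keeping only the points that satisfy every inequality leaves:
  (14/33, 30/11)
  (256/87, 101/29)
  (175/51, 134/17)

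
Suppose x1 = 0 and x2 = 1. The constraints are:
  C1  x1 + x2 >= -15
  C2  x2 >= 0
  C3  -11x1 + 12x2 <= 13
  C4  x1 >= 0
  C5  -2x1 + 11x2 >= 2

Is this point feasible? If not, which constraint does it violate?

feasible

C1: 1 ≥ -15 ✓
C2: 1 ≥ 0 ✓
C3: 12 ≤ 13 ✓
C4: 0 ≥ 0 ✓
C5: 11 ≥ 2 ✓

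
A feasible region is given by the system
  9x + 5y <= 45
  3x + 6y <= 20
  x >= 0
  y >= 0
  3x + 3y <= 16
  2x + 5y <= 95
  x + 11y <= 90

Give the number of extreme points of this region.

5

The feasible vertices (each the meet of two boundaries and inside every other half-plane) are:
  (5, 0)
  (55/12, 3/4)
  (0, 10/3)
  (4, 4/3)
  (0, 0)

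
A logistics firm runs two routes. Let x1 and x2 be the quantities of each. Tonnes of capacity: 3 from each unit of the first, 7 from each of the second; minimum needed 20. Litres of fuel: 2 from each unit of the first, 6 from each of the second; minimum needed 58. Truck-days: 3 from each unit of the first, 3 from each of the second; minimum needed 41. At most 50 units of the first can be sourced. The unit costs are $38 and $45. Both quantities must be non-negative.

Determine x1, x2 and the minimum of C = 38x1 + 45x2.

x1 = 6, x2 = 23/3, minimum C = 573

Vertices and C = 38x1 + 45x2:
  (0, 41/3) → C = 615
  (29, 0) → C = 1102
  (50, 0) → C = 1900
  (6, 23/3) → C = 573
The feasible region is unbounded (it extends along (0, 1)), but C strictly increases along every unbounded feasible direction, so there is no improving ray and the minimum is attained at a vertex.

At the optimal vertex, 2x1 + 6x2 = 58 and 3x1 + 3x2 = 41.
Solving simultaneously gives x1 = 6, x2 = 23/3.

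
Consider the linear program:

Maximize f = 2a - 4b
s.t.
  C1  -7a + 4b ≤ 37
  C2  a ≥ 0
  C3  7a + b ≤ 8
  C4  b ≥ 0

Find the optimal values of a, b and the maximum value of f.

The binding constraints are 7a + b = 8 and b = 0.
Solving simultaneously gives a = 8/7, b = 0.

a = 8/7, b = 0, maximum f = 16/7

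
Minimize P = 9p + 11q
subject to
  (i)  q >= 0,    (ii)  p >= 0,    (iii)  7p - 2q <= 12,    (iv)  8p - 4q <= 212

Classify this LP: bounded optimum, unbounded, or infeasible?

bounded optimum

Feasible corners and P = 9p + 11q:
  (0, 0) → P = 0
  (12/7, 0) → P = 108/7
The feasible region has finitely many vertices and no improving ray; the minimum is 0 at (0, 0).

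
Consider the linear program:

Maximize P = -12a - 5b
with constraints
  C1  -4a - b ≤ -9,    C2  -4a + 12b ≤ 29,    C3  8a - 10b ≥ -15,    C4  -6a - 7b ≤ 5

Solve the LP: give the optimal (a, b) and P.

Corner points and P = -12a - 5b:
  (25/16, 11/4) → P = -65/2
  (34/11, -37/11) → P = -223/11
  (55/28, 43/14) → P = -545/14
The feasible region is unbounded (it extends along (3, 1), (7, -6)), but P strictly decreases along every unbounded feasible direction, so there is no improving ray and the maximum is attained at a vertex.

The optimum lies where -4a - b = -9 and -6a - 7b = 5.
Solving simultaneously gives a = 34/11, b = -37/11.

a = 34/11, b = -37/11, maximum P = -223/11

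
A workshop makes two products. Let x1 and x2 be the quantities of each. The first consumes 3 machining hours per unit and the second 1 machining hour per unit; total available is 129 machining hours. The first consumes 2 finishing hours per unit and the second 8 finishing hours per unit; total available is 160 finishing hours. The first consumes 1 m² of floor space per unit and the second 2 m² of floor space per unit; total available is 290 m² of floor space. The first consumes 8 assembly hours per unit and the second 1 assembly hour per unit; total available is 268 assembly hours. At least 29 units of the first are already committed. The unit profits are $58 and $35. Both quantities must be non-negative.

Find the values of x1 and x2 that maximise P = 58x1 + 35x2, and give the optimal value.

x1 = 32, x2 = 12, maximum P = 2276

Feasible corners and P = 58x1 + 35x2:
  (67/2, 0) → P = 1943
  (29, 0) → P = 1682
  (32, 12) → P = 2276
  (29, 51/4) → P = 8513/4

The optimum lies where 2x1 + 8x2 = 160 and 8x1 + x2 = 268.
Solving simultaneously gives x1 = 32, x2 = 12.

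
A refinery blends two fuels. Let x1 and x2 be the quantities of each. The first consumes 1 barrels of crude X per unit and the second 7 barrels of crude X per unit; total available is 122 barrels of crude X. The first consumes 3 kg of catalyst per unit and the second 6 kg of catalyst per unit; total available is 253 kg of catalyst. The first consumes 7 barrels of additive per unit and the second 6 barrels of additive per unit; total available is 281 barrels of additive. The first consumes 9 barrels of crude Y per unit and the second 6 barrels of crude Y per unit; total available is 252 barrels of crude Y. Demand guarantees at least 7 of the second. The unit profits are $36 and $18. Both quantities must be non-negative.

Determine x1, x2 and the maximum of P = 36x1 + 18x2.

Corner points and P = 36x1 + 18x2:
  (0, 122/7) → P = 2196/7
  (0, 7) → P = 126
  (344/19, 282/19) → P = 17460/19
  (70/3, 7) → P = 966

x1 = 70/3, x2 = 7, maximum P = 966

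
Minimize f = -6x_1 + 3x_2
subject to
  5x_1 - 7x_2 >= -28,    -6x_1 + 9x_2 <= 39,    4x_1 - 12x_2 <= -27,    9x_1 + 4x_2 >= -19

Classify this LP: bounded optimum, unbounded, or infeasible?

unbounded

From the feasible point (7, 9), moving in the direction (12, 4) keeps every constraint satisfied while f decreases without bound.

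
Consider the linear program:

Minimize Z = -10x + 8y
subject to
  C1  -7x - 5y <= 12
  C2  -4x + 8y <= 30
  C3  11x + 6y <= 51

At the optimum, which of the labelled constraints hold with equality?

Corner points and Z = -10x + 8y:
  (-123/38, 81/38) → Z = 939/19
  (327/13, -489/13) → Z = -7182/13
  (57/28, 267/56) → Z = 249/14

The minimum is at (327/13, -489/13). Substituting into each constraint, equality holds for C1 and C3; the remaining constraints have slack.

C1 and C3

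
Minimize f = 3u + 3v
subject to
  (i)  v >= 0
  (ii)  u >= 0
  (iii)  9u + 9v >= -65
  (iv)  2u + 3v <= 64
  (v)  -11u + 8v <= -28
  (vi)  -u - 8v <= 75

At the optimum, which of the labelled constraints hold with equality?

(i) and (v)

Corner points and f = 3u + 3v:
  (32, 0) → f = 96
  (28/11, 0) → f = 84/11
  (596/49, 648/49) → f = 3732/49

The minimum is at (28/11, 0). Substituting into each constraint, equality holds for (i) and (v); the remaining constraints have slack.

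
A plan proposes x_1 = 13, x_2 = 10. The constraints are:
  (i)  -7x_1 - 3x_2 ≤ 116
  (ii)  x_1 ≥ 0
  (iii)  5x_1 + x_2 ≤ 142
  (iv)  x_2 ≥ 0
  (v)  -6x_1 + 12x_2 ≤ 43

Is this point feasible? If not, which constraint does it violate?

feasible

(i): -121 ≤ 116 ✓
(ii): 13 ≥ 0 ✓
(iii): 75 ≤ 142 ✓
(iv): 10 ≥ 0 ✓
(v): 42 ≤ 43 ✓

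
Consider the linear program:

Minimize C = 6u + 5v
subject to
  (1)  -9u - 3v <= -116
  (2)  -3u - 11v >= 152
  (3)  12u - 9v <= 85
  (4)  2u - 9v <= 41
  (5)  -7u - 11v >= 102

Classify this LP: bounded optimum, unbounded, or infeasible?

infeasible

The boundaries -3u - 11v = 152 and 2u - 9v = 41 meet at (-131/7, -61/7), but that point violates -9u - 3v ≤ -116. Every candidate vertex is excluded by some other constraint, so the feasible region is empty.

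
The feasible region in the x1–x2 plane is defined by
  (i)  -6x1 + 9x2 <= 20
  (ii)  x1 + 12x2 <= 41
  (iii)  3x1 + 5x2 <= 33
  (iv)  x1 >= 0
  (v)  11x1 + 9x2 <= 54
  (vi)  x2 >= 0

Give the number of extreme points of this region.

5

Pairwise boundary intersections that survive every other constraint:
  (43/27, 266/81)
  (0, 20/9)
  (93/41, 397/123)
  (0, 0)
  (54/11, 0)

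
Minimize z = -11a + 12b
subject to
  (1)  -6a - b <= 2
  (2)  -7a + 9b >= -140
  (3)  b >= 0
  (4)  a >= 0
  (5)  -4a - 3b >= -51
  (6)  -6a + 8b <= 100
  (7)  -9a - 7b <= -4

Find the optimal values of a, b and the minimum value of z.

a = 51/4, b = 0, minimum z = -561/4

Extreme points and z = -11a + 12b:
  (51/4, 0) → z = -561/4
  (4/9, 0) → z = -44/9
  (0, 25/2) → z = 150
  (0, 4/7) → z = 48/7
  (54/25, 353/25) → z = 3642/25

The binding constraints are b = 0 and -4a - 3b = -51.
Solving simultaneously gives a = 51/4, b = 0.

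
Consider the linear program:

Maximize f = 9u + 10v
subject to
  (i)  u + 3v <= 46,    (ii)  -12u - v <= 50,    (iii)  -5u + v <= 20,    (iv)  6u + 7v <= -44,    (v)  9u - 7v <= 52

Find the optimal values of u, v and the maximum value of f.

Corner points and f = 9u + 10v:
  (-51/13, -38/13) → f = -839/13
  (-298/93, -358/31) → f = -4474/31
  (8/15, -236/35) → f = -2192/35

The binding constraints are 6u + 7v = -44 and 9u - 7v = 52.
Solving simultaneously gives u = 8/15, v = -236/35.

u = 8/15, v = -236/35, maximum f = -2192/35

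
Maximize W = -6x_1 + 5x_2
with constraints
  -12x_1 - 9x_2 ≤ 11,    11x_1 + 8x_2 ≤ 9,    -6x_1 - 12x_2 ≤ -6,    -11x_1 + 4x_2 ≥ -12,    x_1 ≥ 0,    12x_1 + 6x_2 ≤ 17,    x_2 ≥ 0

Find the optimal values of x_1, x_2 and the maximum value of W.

x_1 = 0, x_2 = 9/8, maximum W = 45/8

Feasible corners and W = -6x_1 + 5x_2:
  (5/7, 1/7) → W = -25/7
  (0, 9/8) → W = 45/8
  (0, 1/2) → W = 5/2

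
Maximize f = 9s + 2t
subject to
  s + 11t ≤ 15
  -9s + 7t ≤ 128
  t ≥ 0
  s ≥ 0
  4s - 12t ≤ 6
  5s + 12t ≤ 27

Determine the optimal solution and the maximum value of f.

s = 11/3, t = 13/18, maximum f = 310/9

Corner points and f = 9s + 2t:
  (0, 15/11) → f = 30/11
  (117/43, 48/43) → f = 1149/43
  (0, 0) → f = 0
  (3/2, 0) → f = 27/2
  (11/3, 13/18) → f = 310/9

At the optimal vertex, 4s - 12t = 6 and 5s + 12t = 27.
Solving simultaneously gives s = 11/3, t = 13/18.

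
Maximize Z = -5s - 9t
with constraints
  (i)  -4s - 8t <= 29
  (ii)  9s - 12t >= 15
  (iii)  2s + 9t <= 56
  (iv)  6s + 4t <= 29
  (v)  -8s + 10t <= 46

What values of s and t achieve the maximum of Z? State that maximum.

Feasible corners and Z = -5s - 9t:
  (-19/10, -107/40) → Z = 1343/40
  (87/8, -145/16) → Z = 435/16
  (34/9, 19/12) → Z = -1193/36

The optimum lies where -4s - 8t = 29 and 9s - 12t = 15.
Solving simultaneously gives s = -19/10, t = -107/40.

s = -19/10, t = -107/40, maximum Z = 1343/40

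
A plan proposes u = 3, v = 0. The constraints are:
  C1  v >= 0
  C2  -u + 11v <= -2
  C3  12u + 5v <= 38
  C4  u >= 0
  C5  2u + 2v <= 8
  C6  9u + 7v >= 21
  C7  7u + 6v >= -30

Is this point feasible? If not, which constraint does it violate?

feasible

C1: 0 ≥ 0 ✓
C2: -3 ≤ -2 ✓
C3: 36 ≤ 38 ✓
C4: 3 ≥ 0 ✓
C5: 6 ≤ 8 ✓
C6: 27 ≥ 21 ✓
C7: 21 ≥ -30 ✓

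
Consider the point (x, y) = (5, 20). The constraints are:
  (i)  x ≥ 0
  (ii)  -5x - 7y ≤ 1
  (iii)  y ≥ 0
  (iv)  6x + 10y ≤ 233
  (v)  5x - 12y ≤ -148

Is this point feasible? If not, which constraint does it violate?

feasible

(i): 5 ≥ 0 ✓
(ii): -165 ≤ 1 ✓
(iii): 20 ≥ 0 ✓
(iv): 230 ≤ 233 ✓
(v): -215 ≤ -148 ✓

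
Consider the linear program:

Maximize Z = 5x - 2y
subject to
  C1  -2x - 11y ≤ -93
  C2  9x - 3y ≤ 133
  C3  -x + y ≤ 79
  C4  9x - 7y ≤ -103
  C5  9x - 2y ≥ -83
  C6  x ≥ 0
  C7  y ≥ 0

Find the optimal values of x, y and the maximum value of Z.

x = 310/9, y = 59, maximum Z = 488/9

Extreme points and Z = 5x - 2y:
  (185/3, 422/3) → Z = 27
  (310/9, 59) → Z = 488/9
  (75/7, 628/7) → Z = -881/7
  (0, 103/7) → Z = -206/7
  (0, 83/2) → Z = -83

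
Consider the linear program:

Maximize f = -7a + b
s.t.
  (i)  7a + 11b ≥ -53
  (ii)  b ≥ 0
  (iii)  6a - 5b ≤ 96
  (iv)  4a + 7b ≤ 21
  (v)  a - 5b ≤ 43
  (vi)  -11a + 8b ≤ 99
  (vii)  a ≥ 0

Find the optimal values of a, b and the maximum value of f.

Extreme points and f = -7a + b:
  (21/4, 0) → f = -147/4
  (0, 0) → f = 0
  (0, 3) → f = 3

The binding constraints are 4a + 7b = 21 and a = 0.
Solving simultaneously gives a = 0, b = 3.

a = 0, b = 3, maximum f = 3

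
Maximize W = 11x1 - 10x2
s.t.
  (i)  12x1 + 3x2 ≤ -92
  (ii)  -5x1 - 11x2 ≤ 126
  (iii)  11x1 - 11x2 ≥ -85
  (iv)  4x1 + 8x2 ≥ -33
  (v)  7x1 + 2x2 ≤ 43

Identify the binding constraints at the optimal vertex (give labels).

Extreme points and W = 11x1 - 10x2:
  (-1267/165, 8/165) → W = -14017/165
  (-91/12, -1/3) → W = -961/12
  (-1043/132, -23/132) → W = -11243/132

The maximum is at (-91/12, -1/3). Substituting into each constraint, equality holds for (i) and (iv); the remaining constraints have slack.

(i) and (iv)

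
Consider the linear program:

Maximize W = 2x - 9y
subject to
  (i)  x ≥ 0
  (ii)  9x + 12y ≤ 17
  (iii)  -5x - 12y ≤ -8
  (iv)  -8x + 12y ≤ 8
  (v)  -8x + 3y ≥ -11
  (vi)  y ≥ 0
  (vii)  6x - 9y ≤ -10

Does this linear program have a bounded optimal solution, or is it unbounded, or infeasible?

Constraints -8x + 12y ≤ 8 and 6x - 9y ≤ -10 have parallel boundaries but demand opposite sides — no point can satisfy both, so the region is empty.

infeasible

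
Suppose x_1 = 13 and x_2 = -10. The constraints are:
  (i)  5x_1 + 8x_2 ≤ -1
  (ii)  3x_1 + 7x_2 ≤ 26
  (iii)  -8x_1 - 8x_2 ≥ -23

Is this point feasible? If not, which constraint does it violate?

not feasible — violates (iii)

Constraint (iii): -8x_1 - 8x_2 = -24, which is not ≥ -23. All other constraints are satisfied.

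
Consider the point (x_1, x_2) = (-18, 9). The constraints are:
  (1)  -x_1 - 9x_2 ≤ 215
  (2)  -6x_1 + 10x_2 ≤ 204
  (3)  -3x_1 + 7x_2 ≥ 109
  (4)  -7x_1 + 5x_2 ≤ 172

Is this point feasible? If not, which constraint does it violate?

feasible

(1): -63 ≤ 215 ✓
(2): 198 ≤ 204 ✓
(3): 117 ≥ 109 ✓
(4): 171 ≤ 172 ✓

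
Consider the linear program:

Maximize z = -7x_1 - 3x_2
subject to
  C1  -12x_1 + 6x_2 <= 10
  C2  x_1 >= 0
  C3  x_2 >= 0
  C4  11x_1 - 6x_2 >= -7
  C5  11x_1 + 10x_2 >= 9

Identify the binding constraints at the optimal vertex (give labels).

Feasible corners and z = -7x_1 - 3x_2:
  (0, 7/6) → z = -7/2
  (0, 9/10) → z = -27/10
  (9/11, 0) → z = -63/11
The feasible region is unbounded (it extends along (6, 11), (1, 0)), but z strictly decreases along every unbounded feasible direction, so there is no improving ray and the maximum is attained at a vertex.

The maximum is at (0, 9/10). Substituting into each constraint, equality holds for C2 and C5; the remaining constraints have slack.

C2 and C5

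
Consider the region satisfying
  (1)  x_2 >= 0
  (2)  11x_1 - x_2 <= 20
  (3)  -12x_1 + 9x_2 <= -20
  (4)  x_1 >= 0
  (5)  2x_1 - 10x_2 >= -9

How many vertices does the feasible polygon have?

3

The feasible vertices (each the meet of two boundaries and inside every other half-plane) are:
  (20/11, 0)
  (5/3, 0)
  (160/87, 20/87)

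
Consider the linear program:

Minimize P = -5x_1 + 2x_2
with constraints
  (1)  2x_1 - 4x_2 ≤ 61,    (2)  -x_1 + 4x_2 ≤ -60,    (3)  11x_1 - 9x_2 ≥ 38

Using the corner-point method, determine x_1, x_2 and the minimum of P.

Vertices and P = -5x_1 + 2x_2:
  (1, -59/4) → P = -69/2
  (-397/26, -595/26) → P = 795/26
  (-388/35, -622/35) → P = 696/35

The optimum lies where 2x_1 - 4x_2 = 61 and -x_1 + 4x_2 = -60.
Solving simultaneously gives x_1 = 1, x_2 = -59/4.

x_1 = 1, x_2 = -59/4, minimum P = -69/2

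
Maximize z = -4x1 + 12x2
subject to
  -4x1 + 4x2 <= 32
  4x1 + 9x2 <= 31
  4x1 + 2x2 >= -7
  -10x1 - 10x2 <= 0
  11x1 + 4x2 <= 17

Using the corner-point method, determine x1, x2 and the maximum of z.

x1 = -41/13, x2 = 63/13, maximum z = 920/13

Vertices and z = -4x1 + 12x2:
  (-41/13, 63/13) → z = 920/13
  (-23/6, 25/6) → z = 196/3
  (29/83, 273/83) → z = 3160/83
  (-7/2, 7/2) → z = 56
  (17/7, -17/7) → z = -272/7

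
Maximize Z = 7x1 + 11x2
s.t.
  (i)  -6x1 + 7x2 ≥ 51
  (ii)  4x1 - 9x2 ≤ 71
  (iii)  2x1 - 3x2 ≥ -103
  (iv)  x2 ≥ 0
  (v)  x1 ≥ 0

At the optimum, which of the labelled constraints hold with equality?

(i) and (iii)

Vertices and Z = 7x1 + 11x2:
  (142, 129) → Z = 2413
  (0, 51/7) → Z = 561/7
  (0, 103/3) → Z = 1133/3

The maximum is at (142, 129). Substituting into each constraint, equality holds for (i) and (iii); the remaining constraints have slack.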